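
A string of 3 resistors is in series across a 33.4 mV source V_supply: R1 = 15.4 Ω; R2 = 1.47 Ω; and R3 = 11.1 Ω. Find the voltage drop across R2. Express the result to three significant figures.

V ≈ 1.76 mV

ΣR = 15.4 + 1.47 + 11.1 = 27.97 Ω.
Voltage divider: V = V_supply · (1.470 / 27.97) = 33.4 × 0.05256 = 1.755 mV.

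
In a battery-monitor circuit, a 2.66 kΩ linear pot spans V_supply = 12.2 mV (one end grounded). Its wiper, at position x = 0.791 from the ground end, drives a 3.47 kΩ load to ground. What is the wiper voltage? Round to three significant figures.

The pot divides into 0.5559 kΩ above the wiper and 2.104 kΩ below.
R_L loads the lower segment: effective lower R = 1.310 kΩ.
V_out = 12.2 × 1.310/(0.5559 + 1.310) = 8.565 mV.

V_out ≈ 8.56 mV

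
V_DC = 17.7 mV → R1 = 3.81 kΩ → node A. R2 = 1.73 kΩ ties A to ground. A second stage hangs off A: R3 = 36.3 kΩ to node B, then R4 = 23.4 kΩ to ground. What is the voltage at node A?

V_A ≈ 5.42 mV

The second stage (R3 + R4 = 59.70 kΩ) loads node A in parallel with R2.
R2 ‖ (R3+R4) = 1.681 kΩ.
V_A = 17.7 × 1.681/(3.81 + 1.681) = 5.419 mV.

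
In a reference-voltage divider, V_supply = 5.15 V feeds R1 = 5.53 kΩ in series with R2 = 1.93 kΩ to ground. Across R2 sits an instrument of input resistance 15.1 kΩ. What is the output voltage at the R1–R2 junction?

V_out ≈ 1.22 V

R2 ‖ R_L = (1.93 × 15.1)/(1.93 + 15.1) = 1.711 kΩ.
Now apply the divider: V_out = 5.15 × 0.2363 = 1.217 V.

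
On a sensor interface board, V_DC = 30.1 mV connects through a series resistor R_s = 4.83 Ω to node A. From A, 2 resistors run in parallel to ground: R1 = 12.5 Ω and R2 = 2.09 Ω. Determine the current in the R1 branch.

I ≈ 0.651 mA

Combine the parallel branches: R_p = (1/12.5 + 1/2.09)⁻¹ = 1.791 Ω.
V_A by voltage divider: V_A = 30.1 × 1.791/(4.83 + 1.791) = 8.141 mV.
I(R1) = V_A / R1 = 8.141/12.5 = 0.6513 mA.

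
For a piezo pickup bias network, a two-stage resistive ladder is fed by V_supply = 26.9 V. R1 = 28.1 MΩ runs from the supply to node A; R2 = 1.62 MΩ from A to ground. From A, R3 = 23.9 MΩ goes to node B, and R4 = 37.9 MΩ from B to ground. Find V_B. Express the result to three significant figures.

V_B ≈ 0.877 V

Looking into the second stage from A: R3 + R4 = 61.80 MΩ appears in parallel with R2.
Effective lower resistance at A: R2 ‖ 61.80 = 1.579 MΩ.
First divider: V_A = V_supply · 1.579/(28.1 + 1.579) = 1.431 V.
Then the unloaded second divider: V_B = V_A × R4/(R3+R4) = 1.431 × 0.6133 = 0.8775 V.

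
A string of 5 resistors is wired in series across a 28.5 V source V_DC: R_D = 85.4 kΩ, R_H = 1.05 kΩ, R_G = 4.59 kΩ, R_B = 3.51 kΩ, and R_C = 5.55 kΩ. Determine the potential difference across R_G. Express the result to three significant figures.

Total series resistance ΣR = 85.4 + 1.05 + 4.59 + 3.51 + 5.55 = 100.1 kΩ.
Voltage divider: V = V_DC · (4.590 / 100.1) = 28.5 × 0.04585 = 1.307 V.

V ≈ 1.31 V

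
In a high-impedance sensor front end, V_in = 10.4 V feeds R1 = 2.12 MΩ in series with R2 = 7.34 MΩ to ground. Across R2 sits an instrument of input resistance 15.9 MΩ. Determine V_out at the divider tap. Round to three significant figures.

R2 ‖ R_L = (7.34 × 15.9)/(7.34 + 15.9) = 5.022 MΩ.
Now apply the divider: V_out = 10.4 × 0.7032 = 7.313 V.

V_out ≈ 7.31 V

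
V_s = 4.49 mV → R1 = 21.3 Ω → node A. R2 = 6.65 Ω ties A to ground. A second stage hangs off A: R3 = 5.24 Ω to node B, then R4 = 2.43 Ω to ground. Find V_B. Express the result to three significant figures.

V_B ≈ 0.204 mV

The second stage (R3 + R4 = 7.670 Ω) loads node A in parallel with R2.
Effective lower resistance at A: R2 ‖ 7.670 = 3.562 Ω.
First divider: V_A = V_s · 3.562/(21.3 + 3.562) = 0.6433 mV.
Stage 2 is unloaded, so V_B = V_A · R4/(R3+R4) = 0.6433 × 2.43/7.670 = 0.2038 mV.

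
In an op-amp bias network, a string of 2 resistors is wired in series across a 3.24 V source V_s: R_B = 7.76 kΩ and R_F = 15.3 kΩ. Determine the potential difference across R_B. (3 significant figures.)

V ≈ 1.09 V

Series total: ΣR = 7.76 + 15.3 = 23.06 kΩ.
V = V_s · R/ΣR = 3.24 × 0.3365 = 1.090 V.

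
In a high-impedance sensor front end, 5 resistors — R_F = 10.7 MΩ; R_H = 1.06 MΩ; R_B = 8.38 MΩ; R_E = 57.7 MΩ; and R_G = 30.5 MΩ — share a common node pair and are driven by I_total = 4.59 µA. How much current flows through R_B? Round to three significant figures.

I ≈ 0.454 µA

Conductances: ΣG = 1/10.7 + 1/1.06 + 1/8.38 + 1/57.7 + 1/30.5 = 1.206 (1/MΩ).
R_B takes the fraction G_k/ΣG = 0.1193/1.206 = 0.09892, so I = 4.59 × 0.09892 = 0.4541 µA.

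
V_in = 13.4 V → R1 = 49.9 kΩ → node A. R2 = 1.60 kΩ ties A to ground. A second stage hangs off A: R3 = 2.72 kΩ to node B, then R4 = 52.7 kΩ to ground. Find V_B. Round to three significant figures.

The second stage (R3 + R4 = 55.42 kΩ) loads node A in parallel with R2.
R2 ‖ (R3+R4) = 1.555 kΩ.
V_A = 13.4 × 1.555/(49.9 + 1.555) = 0.4050 V.
Then the unloaded second divider: V_B = V_A × R4/(R3+R4) = 0.4050 × 0.9509 = 0.3851 V.

V_B ≈ 0.385 V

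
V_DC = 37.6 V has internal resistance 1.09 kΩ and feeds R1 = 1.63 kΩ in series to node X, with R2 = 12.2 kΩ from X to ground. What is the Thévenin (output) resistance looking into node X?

R1' = 1.09 + 1.63 = 2.720 kΩ (source resistance + R1).
With V_DC suppressed (replaced by a short), R_th = R1' ‖ R2 = (2.720 × 12.2)/(2.720 + 12.2) = 2.224 kΩ.

R_th ≈ 2.22 kΩ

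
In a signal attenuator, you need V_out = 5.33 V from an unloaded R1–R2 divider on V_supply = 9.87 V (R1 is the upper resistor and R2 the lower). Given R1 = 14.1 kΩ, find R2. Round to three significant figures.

R2 ≈ 16.6 kΩ

Required fraction k = V_out/V_supply = 0.5400.
R2 = R1 · 0.5400/(1 − 0.5400) = 16.55 kΩ.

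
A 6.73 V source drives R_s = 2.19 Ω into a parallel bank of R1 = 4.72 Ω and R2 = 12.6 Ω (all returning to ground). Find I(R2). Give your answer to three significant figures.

I ≈ 0.326 A

Parallel bank: R_p = 1/(1/4.72 + 1/12.6) = 3.434 Ω.
Node voltage V_A = V_DC · R_p/(R_s + R_p) = 6.73 × 0.6106 = 4.109 V.
Branch current I = V_A/R2 = 4.109/12.6 = 0.3261 A.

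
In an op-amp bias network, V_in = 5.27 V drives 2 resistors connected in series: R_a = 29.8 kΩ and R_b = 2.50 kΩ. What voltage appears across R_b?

Total series resistance ΣR = 29.8 + 2.50 = 32.30 kΩ.
Voltage divider: V = V_in · (2.500 / 32.30) = 5.27 × 0.07740 = 0.4079 V.

V ≈ 0.408 V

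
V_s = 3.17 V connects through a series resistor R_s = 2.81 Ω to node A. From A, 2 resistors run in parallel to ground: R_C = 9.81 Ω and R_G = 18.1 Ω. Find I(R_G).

Combine the parallel branches: R_p = (1/9.81 + 1/18.1)⁻¹ = 6.362 Ω.
V_A = 3.17 × 6.362/9.172 = 2.199 V.
Branch current I = V_A/R_G = 2.199/18.1 = 0.1215 A.

I ≈ 0.121 A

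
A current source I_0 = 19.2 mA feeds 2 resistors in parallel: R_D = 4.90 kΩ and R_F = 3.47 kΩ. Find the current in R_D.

I ≈ 7.96 mA

With just two branches, the current splits inversely with resistance.
So I = 19.2 × 3.47/8.370 = 7.960 mA.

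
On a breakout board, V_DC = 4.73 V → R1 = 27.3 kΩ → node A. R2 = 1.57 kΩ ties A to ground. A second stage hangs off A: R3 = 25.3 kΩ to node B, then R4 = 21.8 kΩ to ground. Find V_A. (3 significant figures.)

Node A sees R2 in parallel with the series input of stage 2, R3 + R4 = 47.10 kΩ.
R2 ‖ (R3+R4) = 1.519 kΩ.
First divider: V_A = V_DC · 1.519/(27.3 + 1.519) = 0.2494 V.

V_A ≈ 0.249 V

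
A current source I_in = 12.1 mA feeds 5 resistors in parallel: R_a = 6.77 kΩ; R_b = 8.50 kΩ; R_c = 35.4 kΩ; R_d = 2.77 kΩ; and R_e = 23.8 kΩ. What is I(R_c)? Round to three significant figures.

I ≈ 0.491 mA

Conductances: ΣG = 1/6.77 + 1/8.50 + 1/35.4 + 1/2.77 + 1/23.8 = 0.6966 (1/kΩ).
Current divider: I(R_c) = I_in · G_k/ΣG = 12.1 × (0.02825/0.6966) = 12.1 × 0.04055 = 0.4907 mA.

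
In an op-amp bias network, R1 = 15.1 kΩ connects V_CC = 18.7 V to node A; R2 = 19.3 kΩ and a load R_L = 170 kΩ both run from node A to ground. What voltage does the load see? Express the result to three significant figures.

V_out ≈ 9.99 V

The load sits in parallel with R2, giving an effective lower resistance R2' = R2·R_L/(R2+R_L) = 17.33 kΩ.
Then V_out = V_CC · R2'/(R1 + R2') = 18.7 × 17.33/32.43 = 9.994 V.
(Unloaded it would be 10.5 V; the load pulls it down.)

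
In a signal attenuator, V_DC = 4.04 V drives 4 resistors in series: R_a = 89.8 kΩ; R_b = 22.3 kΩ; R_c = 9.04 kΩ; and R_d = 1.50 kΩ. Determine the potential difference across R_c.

Total series resistance ΣR = 89.8 + 22.3 + 9.04 + 1.50 = 122.6 kΩ.
Voltage divider: V = V_DC · (9.040 / 122.6) = 4.04 × 0.07371 = 0.2978 V.

V ≈ 0.298 V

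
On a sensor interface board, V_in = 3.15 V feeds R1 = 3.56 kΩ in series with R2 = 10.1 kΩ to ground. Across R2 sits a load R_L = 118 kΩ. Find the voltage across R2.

First combine the lower leg with the load: R2 ‖ R_L = 9.304 kΩ.
Voltage divider with the loaded lower leg: V_out = 3.15 × 9.304/(3.56 + 9.304) = 3.15 × 0.7233 = 2.278 V.

V_out ≈ 2.28 V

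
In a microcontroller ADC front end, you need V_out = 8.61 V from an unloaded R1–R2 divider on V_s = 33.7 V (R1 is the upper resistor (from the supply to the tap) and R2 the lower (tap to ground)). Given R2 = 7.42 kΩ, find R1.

R1 ≈ 21.6 kΩ

The divider ratio is R2/(R1+R2) = 8.61/33.7 = 0.2555.
So R1 = R2 · (V_s/V_out − 1) = 7.42 × (33.7/8.61 − 1) = 7.42 × 2.914 = 21.62 kΩ.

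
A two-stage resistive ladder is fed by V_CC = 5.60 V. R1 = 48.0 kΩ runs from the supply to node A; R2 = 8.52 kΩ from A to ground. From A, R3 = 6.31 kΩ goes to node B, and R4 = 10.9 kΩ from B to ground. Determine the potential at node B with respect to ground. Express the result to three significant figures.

V_B ≈ 0.376 V

Node A sees R2 in parallel with the series input of stage 2, R3 + R4 = 17.21 kΩ.
R2 ‖ (R3+R4) = 5.699 kΩ.
So V_A = 5.60 × 0.1061 = 0.5943 V.
Then the unloaded second divider: V_B = V_A × R4/(R3+R4) = 0.5943 × 0.6334 = 0.3764 V.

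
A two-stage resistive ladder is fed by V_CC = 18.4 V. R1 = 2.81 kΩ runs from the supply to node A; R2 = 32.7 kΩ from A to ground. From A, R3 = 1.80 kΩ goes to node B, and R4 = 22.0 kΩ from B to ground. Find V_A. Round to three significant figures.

V_A ≈ 15.3 V

The second stage (R3 + R4 = 23.80 kΩ) loads node A in parallel with R2.
R2 ‖ (R3+R4) = 13.77 kΩ.
V_A = 18.4 × 13.77/(2.81 + 13.77) = 15.28 V.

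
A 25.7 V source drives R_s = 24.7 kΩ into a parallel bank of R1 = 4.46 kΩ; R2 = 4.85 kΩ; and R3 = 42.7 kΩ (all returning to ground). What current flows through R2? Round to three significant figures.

Parallel bank: R_p = 1/(1/4.46 + 1/4.85 + 1/42.7) = 2.204 kΩ.
Node voltage V_A = V_CC · R_p/(R_s + R_p) = 25.7 × 0.08190 = 2.105 V.
Branch current I = V_A/R2 = 2.105/4.85 = 0.4340 mA.

I ≈ 0.434 mA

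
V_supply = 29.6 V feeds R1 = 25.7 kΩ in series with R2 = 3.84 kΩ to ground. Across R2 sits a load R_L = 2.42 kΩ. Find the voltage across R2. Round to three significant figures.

First combine the lower leg with the load: R2 ‖ R_L = 1.484 kΩ.
Voltage divider with the loaded lower leg: V_out = 29.6 × 1.484/(25.7 + 1.484) = 29.6 × 0.05461 = 1.616 V.
(Unloaded it would be 3.85 V; the load pulls it down.)

V_out ≈ 1.62 V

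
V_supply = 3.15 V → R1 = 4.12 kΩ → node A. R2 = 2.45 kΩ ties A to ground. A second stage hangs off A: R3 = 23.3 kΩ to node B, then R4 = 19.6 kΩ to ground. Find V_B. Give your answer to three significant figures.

Node A sees R2 in parallel with the series input of stage 2, R3 + R4 = 42.90 kΩ.
R2 ‖ (R3+R4) = 2.318 kΩ.
First divider: V_A = V_supply · 2.318/(4.12 + 2.318) = 1.134 V.
Then the unloaded second divider: V_B = V_A × R4/(R3+R4) = 1.134 × 0.4569 = 0.5181 V.

V_B ≈ 0.518 V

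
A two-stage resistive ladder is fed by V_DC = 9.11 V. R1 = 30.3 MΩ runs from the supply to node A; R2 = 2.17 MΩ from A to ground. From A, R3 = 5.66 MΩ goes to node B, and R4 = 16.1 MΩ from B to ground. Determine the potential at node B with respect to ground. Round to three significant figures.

The second stage (R3 + R4 = 21.76 MΩ) loads node A in parallel with R2.
R2 ‖ (R3+R4) = 1.973 MΩ.
First divider: V_A = V_DC · 1.973/(30.3 + 1.973) = 0.5570 V.
Stage 2 is unloaded, so V_B = V_A · R4/(R3+R4) = 0.5570 × 16.1/21.76 = 0.4121 V.

V_B ≈ 0.412 V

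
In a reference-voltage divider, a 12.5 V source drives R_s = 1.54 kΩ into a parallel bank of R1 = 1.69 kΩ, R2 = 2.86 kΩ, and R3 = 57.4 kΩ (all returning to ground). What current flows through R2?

I ≈ 1.76 mA

Combine the parallel branches: R_p = (1/1.69 + 1/2.86 + 1/57.4)⁻¹ = 1.043 kΩ.
Node voltage V_A = V_supply · R_p/(R_s + R_p) = 12.5 × 0.4038 = 5.047 V.
I(R2) = V_A / R2 = 5.047/2.86 = 1.765 mA.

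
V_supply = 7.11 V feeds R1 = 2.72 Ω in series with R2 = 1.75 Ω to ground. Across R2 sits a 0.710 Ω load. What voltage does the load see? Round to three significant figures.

V_out ≈ 1.11 V

R2 ‖ R_L = (1.75 × 0.710)/(1.75 + 0.710) = 0.5051 Ω.
Then V_out = V_supply · R2'/(R1 + R2') = 7.11 × 0.5051/3.225 = 1.114 V.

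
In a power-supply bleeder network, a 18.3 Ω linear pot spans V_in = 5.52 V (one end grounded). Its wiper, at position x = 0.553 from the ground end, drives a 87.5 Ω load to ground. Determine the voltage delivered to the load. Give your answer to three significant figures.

V_out ≈ 2.90 V

Lower segment x·R_p = 10.12 Ω; upper segment (1−x)·R_p = 8.180 Ω.
Lower segment in parallel with the load: 10.12 ‖ 87.5 = 9.071 Ω.
Then V_out = V_in · 9.071/(8.180 + 9.071) = 2.903 V.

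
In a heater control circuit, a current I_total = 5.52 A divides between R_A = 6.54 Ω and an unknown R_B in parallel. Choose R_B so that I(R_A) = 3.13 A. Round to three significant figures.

In a two-way split, I_A/I_total = R_B/(R_A + R_B).
3.13/5.52 = R_B/(R_A + R_B) → R_B = R_A · (0.5670)/(1 − 0.5670) = 6.54 × 1.310 = 8.565 Ω.

R_B ≈ 8.56 Ω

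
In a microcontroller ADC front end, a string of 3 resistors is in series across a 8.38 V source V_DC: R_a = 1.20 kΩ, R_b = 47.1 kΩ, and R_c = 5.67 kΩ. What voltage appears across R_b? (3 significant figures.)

V ≈ 7.31 V

Total series resistance ΣR = 1.20 + 47.1 + 5.67 = 53.97 kΩ.
Voltage divider: V = V_DC · (47.10 / 53.97) = 8.38 × 0.8727 = 7.313 V.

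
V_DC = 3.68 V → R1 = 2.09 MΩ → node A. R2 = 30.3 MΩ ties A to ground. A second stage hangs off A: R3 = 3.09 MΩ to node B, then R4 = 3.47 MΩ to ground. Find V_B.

V_B ≈ 1.40 V

Node A sees R2 in parallel with the series input of stage 2, R3 + R4 = 6.560 MΩ.
R2 ‖ (R3+R4) = 5.393 MΩ.
V_A = 3.68 × 5.393/(2.09 + 5.393) = 2.652 V.
V_B = V_A × 0.5290 = 1.403 V.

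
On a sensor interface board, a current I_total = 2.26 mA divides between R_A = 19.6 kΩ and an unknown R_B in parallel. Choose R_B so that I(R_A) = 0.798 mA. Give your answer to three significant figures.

The fraction through R_A equals R_B/(R_A+R_B).
With f = 0.3531, R_B = R_A · f/(1−f) = 19.6 × 0.5458 = 10.70 kΩ.

R_B ≈ 10.7 kΩ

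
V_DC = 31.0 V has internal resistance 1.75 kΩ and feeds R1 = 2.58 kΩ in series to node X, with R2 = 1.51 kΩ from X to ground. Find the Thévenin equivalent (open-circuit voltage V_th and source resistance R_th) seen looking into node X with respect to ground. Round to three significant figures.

V_th ≈ 8.02 V, R_th ≈ 1.12 kΩ

R1' = 1.75 + 2.58 = 4.330 kΩ (source resistance + R1).
Open-circuit (no load on X): V_th = V_DC · R2/(R1' + R2) = 31.0 × 1.51/(4.330 + 1.51) = 8.015 V.
With V_DC suppressed (replaced by a short), R_th = R1' ‖ R2 = (4.330 × 1.51)/(4.330 + 1.51) = 1.120 kΩ.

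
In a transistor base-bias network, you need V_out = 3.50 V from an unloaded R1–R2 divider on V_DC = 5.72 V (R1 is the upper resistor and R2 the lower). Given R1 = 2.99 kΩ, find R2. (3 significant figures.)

R2 ≈ 4.71 kΩ

V_out/V_DC = R2/(R1+R2) = 0.6119.
Rearranging, R2 = R1·k/(1−k) = 2.99 × 1.577 = 4.714 kΩ.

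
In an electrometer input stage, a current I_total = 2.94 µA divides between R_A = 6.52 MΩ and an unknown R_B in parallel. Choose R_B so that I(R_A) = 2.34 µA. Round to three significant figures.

In a two-way split, I_A/I_total = R_B/(R_A + R_B).
2.34/2.94 = R_B/(R_A + R_B) → R_B = R_A · (0.7959)/(1 − 0.7959) = 6.52 × 3.900 = 25.43 MΩ.

R_B ≈ 25.4 MΩ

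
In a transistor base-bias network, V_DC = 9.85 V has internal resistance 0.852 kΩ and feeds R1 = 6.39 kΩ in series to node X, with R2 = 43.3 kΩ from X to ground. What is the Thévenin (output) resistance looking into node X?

R1' = 0.852 + 6.39 = 7.242 kΩ (source resistance + R1).
With V_DC suppressed (replaced by a short), R_th = R1' ‖ R2 = (7.242 × 43.3)/(7.242 + 43.3) = 6.204 kΩ.

R_th ≈ 6.20 kΩ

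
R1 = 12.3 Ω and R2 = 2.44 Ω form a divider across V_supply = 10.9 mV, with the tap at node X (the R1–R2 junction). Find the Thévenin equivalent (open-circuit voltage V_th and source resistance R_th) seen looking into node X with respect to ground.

V_th ≈ 1.80 mV, R_th ≈ 2.04 Ω

V_th is the unloaded tap voltage: V_supply · R2/(R1+R2) = 10.9 × 0.1655 = 1.804 mV.
With V_supply suppressed (replaced by a short), R_th = R1 ‖ R2 = (12.30 × 2.44)/(12.30 + 2.44) = 2.036 Ω.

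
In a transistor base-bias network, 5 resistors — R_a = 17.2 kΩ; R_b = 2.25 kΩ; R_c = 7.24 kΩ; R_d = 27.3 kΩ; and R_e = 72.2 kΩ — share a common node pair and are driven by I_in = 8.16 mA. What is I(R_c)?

ΣG = 1/17.2 + 1/2.25 + 1/7.24 + 1/27.3 + 1/72.2 = 0.6912.
By the current-divider rule, I = I_in · G_k/ΣG = 8.16 × 0.1998 = 1.631 mA.

I ≈ 1.63 mA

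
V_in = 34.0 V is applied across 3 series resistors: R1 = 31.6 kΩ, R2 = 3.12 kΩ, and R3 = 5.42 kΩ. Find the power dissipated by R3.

ΣR = 40.14 kΩ → I = 34.0/40.14 = 0.8470 mA.
V(R3) = I·R = 4.591 V; P = V·I = 4.591 × 0.8470 = 3.889 mW.

P ≈ 3.89 mW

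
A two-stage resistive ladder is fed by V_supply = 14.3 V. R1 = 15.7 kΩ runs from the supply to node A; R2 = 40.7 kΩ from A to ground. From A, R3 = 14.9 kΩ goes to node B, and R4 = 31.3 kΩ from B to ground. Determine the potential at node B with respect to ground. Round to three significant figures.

V_B ≈ 5.61 V

Looking into the second stage from A: R3 + R4 = 46.20 kΩ appears in parallel with R2.
R2 ‖ (R3+R4) = 21.64 kΩ.
V_A = 14.3 × 21.64/(15.7 + 21.64) = 8.287 V.
V_B = V_A × 0.6775 = 5.614 V.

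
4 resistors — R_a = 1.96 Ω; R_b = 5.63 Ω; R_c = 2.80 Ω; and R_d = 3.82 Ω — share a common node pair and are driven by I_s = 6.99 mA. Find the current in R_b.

ΣG = 1/1.96 + 1/5.63 + 1/2.80 + 1/3.82 = 1.307.
By the current-divider rule, I = I_s · G_k/ΣG = 6.99 × 0.1359 = 0.9501 mA.

I ≈ 0.950 mA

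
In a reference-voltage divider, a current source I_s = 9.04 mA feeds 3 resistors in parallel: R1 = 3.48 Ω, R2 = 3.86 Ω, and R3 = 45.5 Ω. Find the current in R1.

I ≈ 4.57 mA

Total conductance ΣG = 1/3.48 + 1/3.86 + 1/45.5 = 0.5684 (units of 1/Ω).
Current divider: I(R1) = I_s · G_k/ΣG = 9.04 × (0.2874/0.5684) = 9.04 × 0.5056 = 4.570 mA.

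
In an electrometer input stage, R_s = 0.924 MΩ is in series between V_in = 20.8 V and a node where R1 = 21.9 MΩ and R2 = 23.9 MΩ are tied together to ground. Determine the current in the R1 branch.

Combine the parallel branches: R_p = (1/21.9 + 1/23.9)⁻¹ = 11.43 MΩ.
Node voltage V_A = V_in · R_p/(R_s + R_p) = 20.8 × 0.9252 = 19.24 V.
Branch current I = V_A/R1 = 19.24/21.9 = 0.8787 µA.

I ≈ 0.879 µA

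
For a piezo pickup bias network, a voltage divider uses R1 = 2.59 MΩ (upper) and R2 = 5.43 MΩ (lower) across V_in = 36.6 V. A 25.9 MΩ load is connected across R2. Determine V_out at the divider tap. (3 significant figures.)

V_out ≈ 23.2 V

First combine the lower leg with the load: R2 ‖ R_L = 4.489 MΩ.
Voltage divider with the loaded lower leg: V_out = 36.6 × 4.489/(2.59 + 4.489) = 36.6 × 0.6341 = 23.21 V.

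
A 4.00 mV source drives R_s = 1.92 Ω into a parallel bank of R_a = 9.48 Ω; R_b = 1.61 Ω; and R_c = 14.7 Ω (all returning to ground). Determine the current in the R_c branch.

Parallel bank: R_p = 1/(1/9.48 + 1/1.61 + 1/14.7) = 1.258 Ω.
V_A = 4.00 × 1.258/3.178 = 1.584 mV.
Branch current I = V_A/R_c = 1.584/14.7 = 0.1077 mA.

I ≈ 0.108 mA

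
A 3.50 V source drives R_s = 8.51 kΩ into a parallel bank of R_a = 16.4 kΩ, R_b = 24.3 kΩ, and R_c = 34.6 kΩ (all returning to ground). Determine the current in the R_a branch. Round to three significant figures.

I ≈ 0.101 mA

Parallel bank: R_p = 1/(1/16.4 + 1/24.3 + 1/34.6) = 7.632 kΩ.
Node voltage V_A = V_CC · R_p/(R_s + R_p) = 3.50 × 0.4728 = 1.655 V.
Branch current I = V_A/R_a = 1.655/16.4 = 0.1009 mA.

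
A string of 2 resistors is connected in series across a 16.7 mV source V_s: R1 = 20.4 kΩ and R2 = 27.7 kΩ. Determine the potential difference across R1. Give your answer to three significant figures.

V ≈ 7.08 mV

Total series resistance ΣR = 20.4 + 27.7 = 48.10 kΩ.
Voltage divider: V = V_s · (20.40 / 48.10) = 16.7 × 0.4241 = 7.083 mV.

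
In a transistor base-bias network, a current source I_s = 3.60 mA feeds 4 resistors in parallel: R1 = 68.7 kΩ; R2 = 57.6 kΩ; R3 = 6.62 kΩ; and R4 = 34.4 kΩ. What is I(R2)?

Total conductance ΣG = 1/68.7 + 1/57.6 + 1/6.62 + 1/34.4 = 0.2120 (units of 1/kΩ).
By the current-divider rule, I = I_s · G_k/ΣG = 3.60 × 0.08187 = 0.2947 mA.

I ≈ 0.295 mA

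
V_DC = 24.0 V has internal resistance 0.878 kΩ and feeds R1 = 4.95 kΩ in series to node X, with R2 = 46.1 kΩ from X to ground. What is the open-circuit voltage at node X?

V_th ≈ 21.3 V

R1' = 0.878 + 4.95 = 5.828 kΩ (source resistance + R1).
With X open, the divider is unloaded: V_th = 24.0 × 46.1/51.93 = 21.31 V.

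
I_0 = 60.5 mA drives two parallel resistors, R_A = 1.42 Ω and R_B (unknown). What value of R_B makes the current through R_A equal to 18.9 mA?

The fraction through R_A equals R_B/(R_A+R_B).
18.9/60.5 = R_B/(R_A + R_B) → R_B = R_A · (0.3124)/(1 − 0.3124) = 1.42 × 0.4543 = 0.6451 Ω.

R_B ≈ 0.645 Ω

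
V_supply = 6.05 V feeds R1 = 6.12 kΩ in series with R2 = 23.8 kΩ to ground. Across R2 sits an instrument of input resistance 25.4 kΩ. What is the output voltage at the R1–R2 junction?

R2 ‖ R_L = (23.8 × 25.4)/(23.8 + 25.4) = 12.29 kΩ.
Now apply the divider: V_out = 6.05 × 0.6675 = 4.038 V.
(Unloaded it would be 4.81 V; the load pulls it down.)

V_out ≈ 4.04 V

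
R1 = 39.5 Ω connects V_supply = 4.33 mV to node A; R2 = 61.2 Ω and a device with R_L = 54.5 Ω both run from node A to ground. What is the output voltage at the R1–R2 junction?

V_out ≈ 1.83 mV

First combine the lower leg with the load: R2 ‖ R_L = 28.83 Ω.
Voltage divider with the loaded lower leg: V_out = 4.33 × 28.83/(39.5 + 28.83) = 4.33 × 0.4219 = 1.827 mV.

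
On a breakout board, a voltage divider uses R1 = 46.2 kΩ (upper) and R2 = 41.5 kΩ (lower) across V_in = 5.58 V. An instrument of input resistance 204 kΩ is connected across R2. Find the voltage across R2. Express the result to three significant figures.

V_out ≈ 2.38 V

The load sits in parallel with R2, giving an effective lower resistance R2' = R2·R_L/(R2+R_L) = 34.48 kΩ.
Voltage divider with the loaded lower leg: V_out = 5.58 × 34.48/(46.2 + 34.48) = 5.58 × 0.4274 = 2.385 V.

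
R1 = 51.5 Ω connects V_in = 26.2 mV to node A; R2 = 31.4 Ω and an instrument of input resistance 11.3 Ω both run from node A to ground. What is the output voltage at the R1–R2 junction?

R2 ‖ R_L = (31.4 × 11.3)/(31.4 + 11.3) = 8.310 Ω.
Voltage divider with the loaded lower leg: V_out = 26.2 × 8.310/(51.5 + 8.310) = 26.2 × 0.1389 = 3.640 mV.

V_out ≈ 3.64 mV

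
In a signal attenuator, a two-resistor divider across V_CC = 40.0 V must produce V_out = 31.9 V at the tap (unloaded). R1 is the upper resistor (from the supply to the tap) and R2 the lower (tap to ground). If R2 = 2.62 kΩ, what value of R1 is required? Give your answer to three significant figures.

R1 ≈ 0.665 kΩ

Required fraction k = V_out/V_CC = 0.7975.
Rearranging, R1 = R2·(1−k)/k = 2.62 × 0.2539 = 0.6653 kΩ.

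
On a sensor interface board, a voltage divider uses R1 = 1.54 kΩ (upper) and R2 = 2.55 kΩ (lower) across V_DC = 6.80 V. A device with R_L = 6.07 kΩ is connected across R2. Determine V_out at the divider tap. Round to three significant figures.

V_out ≈ 3.66 V

First combine the lower leg with the load: R2 ‖ R_L = 1.796 kΩ.
Now apply the divider: V_out = 6.80 × 0.5383 = 3.661 V.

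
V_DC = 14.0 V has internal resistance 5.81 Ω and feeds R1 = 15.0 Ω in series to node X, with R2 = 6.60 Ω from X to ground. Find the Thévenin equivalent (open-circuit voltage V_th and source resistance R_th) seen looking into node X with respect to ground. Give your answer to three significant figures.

V_th ≈ 3.37 V, R_th ≈ 5.01 Ω

R1' = 5.81 + 15.0 = 20.81 Ω (source resistance + R1).
Open-circuit (no load on X): V_th = V_DC · R2/(R1' + R2) = 14.0 × 6.60/(20.81 + 6.60) = 3.371 V.
Zeroing V_DC shorts the top of R1' to ground, so R_th = R1' ‖ R2 = 5.011 Ω.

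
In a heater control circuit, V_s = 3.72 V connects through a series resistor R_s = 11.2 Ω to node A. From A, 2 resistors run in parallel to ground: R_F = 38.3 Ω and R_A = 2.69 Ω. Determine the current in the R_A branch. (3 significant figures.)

Equivalent of the parallel group: R_p = 2.513 Ω.
V_A by voltage divider: V_A = 3.72 × 2.513/(11.2 + 2.513) = 0.6818 V.
I(R_A) = V_A / R_A = 0.6818/2.69 = 0.2535 A.
(Equivalently: I_total = 0.2713 A, then current-divider fraction G_k/ΣG = 0.9344.)

I ≈ 0.253 A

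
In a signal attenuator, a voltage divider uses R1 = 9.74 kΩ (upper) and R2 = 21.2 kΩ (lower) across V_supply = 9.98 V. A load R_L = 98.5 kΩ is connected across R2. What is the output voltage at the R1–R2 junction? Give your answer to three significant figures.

V_out ≈ 6.40 V

R2 ‖ R_L = (21.2 × 98.5)/(21.2 + 98.5) = 17.45 kΩ.
Then V_out = V_supply · R2'/(R1 + R2') = 9.98 × 17.45/27.19 = 6.404 V.
(Unloaded it would be 6.84 V; the load pulls it down.)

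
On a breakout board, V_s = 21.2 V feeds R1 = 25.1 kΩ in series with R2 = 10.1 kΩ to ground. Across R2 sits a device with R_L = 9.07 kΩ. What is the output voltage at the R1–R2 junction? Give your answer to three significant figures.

R2 ‖ R_L = (10.1 × 9.07)/(10.1 + 9.07) = 4.779 kΩ.
Now apply the divider: V_out = 21.2 × 0.1599 = 3.391 V.

V_out ≈ 3.39 V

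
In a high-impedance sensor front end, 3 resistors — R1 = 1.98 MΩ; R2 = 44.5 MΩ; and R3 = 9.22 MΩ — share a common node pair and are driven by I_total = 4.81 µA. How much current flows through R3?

ΣG = 1/1.98 + 1/44.5 + 1/9.22 = 0.6360.
By the current-divider rule, I = I_total · G_k/ΣG = 4.81 × 0.1705 = 0.8203 µA.

I ≈ 0.820 µA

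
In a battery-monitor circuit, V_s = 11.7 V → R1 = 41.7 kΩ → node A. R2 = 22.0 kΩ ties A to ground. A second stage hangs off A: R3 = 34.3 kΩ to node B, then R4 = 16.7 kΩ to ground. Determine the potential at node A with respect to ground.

V_A ≈ 3.15 V

Looking into the second stage from A: R3 + R4 = 51.00 kΩ appears in parallel with R2.
Effective lower resistance at A: R2 ‖ 51.00 = 15.37 kΩ.
First divider: V_A = V_s · 15.37/(41.7 + 15.37) = 3.151 V.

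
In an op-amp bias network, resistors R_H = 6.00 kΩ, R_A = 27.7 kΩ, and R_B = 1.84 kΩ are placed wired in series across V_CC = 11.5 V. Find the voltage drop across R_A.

ΣR = 6.00 + 27.7 + 1.84 = 35.54 kΩ.
V = V_CC · R/ΣR = 11.5 × 0.7794 = 8.963 V.

V ≈ 8.96 V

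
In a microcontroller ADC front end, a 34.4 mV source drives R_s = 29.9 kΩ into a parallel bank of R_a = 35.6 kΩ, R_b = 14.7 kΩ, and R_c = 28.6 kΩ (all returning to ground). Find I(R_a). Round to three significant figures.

Combine the parallel branches: R_p = (1/35.6 + 1/14.7 + 1/28.6)⁻¹ = 7.629 kΩ.
V_A by voltage divider: V_A = 34.4 × 7.629/(29.9 + 7.629) = 6.993 mV.
Branch current I = V_A/R_a = 6.993/35.6 = 0.1964 µA.
(Check via current divider: I_total = 0.9166 µA; share G_k/ΣG = 0.2143 → same result.)

I ≈ 0.196 µA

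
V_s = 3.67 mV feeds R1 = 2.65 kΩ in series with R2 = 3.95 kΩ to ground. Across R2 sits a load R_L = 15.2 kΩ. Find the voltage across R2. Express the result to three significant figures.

First combine the lower leg with the load: R2 ‖ R_L = 3.135 kΩ.
Voltage divider with the loaded lower leg: V_out = 3.67 × 3.135/(2.65 + 3.135) = 3.67 × 0.5419 = 1.989 mV.
(Unloaded it would be 2.20 mV; the load pulls it down.)

V_out ≈ 1.99 mV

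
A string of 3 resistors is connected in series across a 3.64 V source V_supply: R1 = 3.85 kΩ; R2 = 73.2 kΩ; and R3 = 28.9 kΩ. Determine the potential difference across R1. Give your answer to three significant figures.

Total series resistance ΣR = 3.85 + 73.2 + 28.9 = 106.0 kΩ.
V = V_supply · R/ΣR = 3.64 × 0.03634 = 0.1323 V.

V ≈ 0.132 V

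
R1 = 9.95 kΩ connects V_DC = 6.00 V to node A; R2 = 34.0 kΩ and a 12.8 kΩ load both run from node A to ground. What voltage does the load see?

The load sits in parallel with R2, giving an effective lower resistance R2' = R2·R_L/(R2+R_L) = 9.299 kΩ.
Voltage divider with the loaded lower leg: V_out = 6.00 × 9.299/(9.95 + 9.299) = 6.00 × 0.4831 = 2.899 V.
(Unloaded it would be 4.64 V; the load pulls it down.)

V_out ≈ 2.90 V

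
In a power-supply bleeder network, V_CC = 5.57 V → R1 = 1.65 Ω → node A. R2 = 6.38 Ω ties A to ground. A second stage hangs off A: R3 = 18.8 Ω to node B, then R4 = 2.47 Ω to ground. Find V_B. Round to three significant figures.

Node A sees R2 in parallel with the series input of stage 2, R3 + R4 = 21.27 Ω.
R2 ‖ (R3+R4) = 4.908 Ω.
V_A = 5.57 × 4.908/(1.65 + 4.908) = 4.169 V.
Stage 2 is unloaded, so V_B = V_A · R4/(R3+R4) = 4.169 × 2.47/21.27 = 0.4841 V.

V_B ≈ 0.484 V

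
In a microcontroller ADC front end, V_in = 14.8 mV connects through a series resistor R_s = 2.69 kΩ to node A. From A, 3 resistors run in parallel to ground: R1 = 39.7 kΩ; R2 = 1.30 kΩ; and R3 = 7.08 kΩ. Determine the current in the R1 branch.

I ≈ 0.106 µA

Parallel bank: R_p = 1/(1/39.7 + 1/1.30 + 1/7.08) = 1.069 kΩ.
V_A = 14.8 × 1.069/3.759 = 4.208 mV.
I(R1) = V_A / R1 = 4.208/39.7 = 0.1060 µA.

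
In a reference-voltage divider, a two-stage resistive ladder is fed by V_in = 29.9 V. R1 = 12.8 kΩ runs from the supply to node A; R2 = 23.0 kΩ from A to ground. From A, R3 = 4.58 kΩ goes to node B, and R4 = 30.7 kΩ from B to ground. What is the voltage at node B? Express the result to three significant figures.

Looking into the second stage from A: R3 + R4 = 35.28 kΩ appears in parallel with R2.
R2 ‖ (R3+R4) = 13.92 kΩ.
So V_A = 29.9 × 0.5210 = 15.58 V.
Stage 2 is unloaded, so V_B = V_A · R4/(R3+R4) = 15.58 × 30.7/35.28 = 13.56 V.

V_B ≈ 13.6 V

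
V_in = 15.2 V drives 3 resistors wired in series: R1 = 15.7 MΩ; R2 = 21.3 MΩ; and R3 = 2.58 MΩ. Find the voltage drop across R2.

V ≈ 8.18 V

ΣR = 15.7 + 21.3 + 2.58 = 39.58 MΩ.
Voltage divider: V = V_in · (21.30 / 39.58) = 15.2 × 0.5382 = 8.180 V.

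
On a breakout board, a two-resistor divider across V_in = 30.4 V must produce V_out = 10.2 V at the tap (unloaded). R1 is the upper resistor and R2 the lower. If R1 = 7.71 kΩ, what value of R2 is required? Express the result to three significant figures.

V_out/V_in = R2/(R1+R2) = 0.3355.
R2 = R1 · 0.3355/(1 − 0.3355) = 3.893 kΩ.

R2 ≈ 3.89 kΩ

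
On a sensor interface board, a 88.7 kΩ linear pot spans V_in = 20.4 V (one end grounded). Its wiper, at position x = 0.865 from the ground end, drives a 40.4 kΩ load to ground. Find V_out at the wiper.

Lower segment x·R_p = 76.73 kΩ; upper segment (1−x)·R_p = 11.97 kΩ.
(x·R_p) ‖ R_L = 26.46 kΩ.
Loaded-divider output: V_out = 20.4 × 0.6885 = 14.05 V.

V_out ≈ 14.0 V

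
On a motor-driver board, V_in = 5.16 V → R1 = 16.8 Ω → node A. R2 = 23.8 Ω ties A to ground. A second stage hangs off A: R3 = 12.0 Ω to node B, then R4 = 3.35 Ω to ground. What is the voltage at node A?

Node A sees R2 in parallel with the series input of stage 2, R3 + R4 = 15.35 Ω.
R2 ‖ (R3+R4) = 9.332 Ω.
V_A = 5.16 × 9.332/(16.8 + 9.332) = 1.843 V.

V_A ≈ 1.84 V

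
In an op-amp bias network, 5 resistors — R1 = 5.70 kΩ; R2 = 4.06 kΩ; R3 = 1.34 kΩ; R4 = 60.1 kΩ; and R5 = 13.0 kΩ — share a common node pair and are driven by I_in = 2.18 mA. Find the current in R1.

I ≈ 0.303 mA

Total conductance ΣG = 1/5.70 + 1/4.06 + 1/1.34 + 1/60.1 + 1/13.0 = 1.262 (units of 1/kΩ).
R1 takes the fraction G_k/ΣG = 0.1754/1.262 = 0.1391, so I = 2.18 × 0.1391 = 0.3032 mA.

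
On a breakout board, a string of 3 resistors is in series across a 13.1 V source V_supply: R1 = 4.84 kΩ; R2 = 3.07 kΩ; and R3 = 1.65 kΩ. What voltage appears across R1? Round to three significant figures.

Series total: ΣR = 4.84 + 3.07 + 1.65 = 9.560 kΩ.
V = V_supply · R/ΣR = 13.1 × 0.5063 = 6.632 V.

V ≈ 6.63 V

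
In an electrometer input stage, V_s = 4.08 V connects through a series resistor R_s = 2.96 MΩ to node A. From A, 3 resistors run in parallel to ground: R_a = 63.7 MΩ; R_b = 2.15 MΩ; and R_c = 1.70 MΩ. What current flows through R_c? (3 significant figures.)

I ≈ 0.576 µA

Equivalent of the parallel group: R_p = 0.9354 MΩ.
V_A by voltage divider: V_A = 4.08 × 0.9354/(2.96 + 0.9354) = 0.9797 V.
Branch current I = V_A/R_c = 0.9797/1.70 = 0.5763 µA.
(Equivalently: I_total = 1.047 µA, then current-divider fraction G_k/ΣG = 0.5502.)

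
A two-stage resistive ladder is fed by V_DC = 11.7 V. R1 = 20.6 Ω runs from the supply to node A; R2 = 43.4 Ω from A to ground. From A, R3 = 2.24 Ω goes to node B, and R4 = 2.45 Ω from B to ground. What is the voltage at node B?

The second stage (R3 + R4 = 4.690 Ω) loads node A in parallel with R2.
R2 ‖ (R3+R4) = 4.233 Ω.
So V_A = 11.7 × 0.1704 = 1.994 V.
Then the unloaded second divider: V_B = V_A × R4/(R3+R4) = 1.994 × 0.5224 = 1.042 V.

V_B ≈ 1.04 V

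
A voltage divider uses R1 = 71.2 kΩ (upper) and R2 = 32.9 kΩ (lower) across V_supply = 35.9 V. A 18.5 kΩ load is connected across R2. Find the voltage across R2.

V_out ≈ 5.12 V

First combine the lower leg with the load: R2 ‖ R_L = 11.84 kΩ.
Then V_out = V_supply · R2'/(R1 + R2') = 35.9 × 11.84/83.04 = 5.119 V.
(Unloaded it would be 11.3 V; the load pulls it down.)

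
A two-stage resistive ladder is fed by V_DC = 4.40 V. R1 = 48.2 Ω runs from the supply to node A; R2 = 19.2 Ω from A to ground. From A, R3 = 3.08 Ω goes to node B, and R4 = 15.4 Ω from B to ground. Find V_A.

Node A sees R2 in parallel with the series input of stage 2, R3 + R4 = 18.48 Ω.
Effective lower resistance at A: R2 ‖ 18.48 = 9.417 Ω.
So V_A = 4.40 × 0.1634 = 0.7191 V.

V_A ≈ 0.719 V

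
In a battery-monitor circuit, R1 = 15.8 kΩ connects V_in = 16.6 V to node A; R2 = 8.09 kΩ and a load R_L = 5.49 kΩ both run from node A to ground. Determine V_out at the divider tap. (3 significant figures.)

V_out ≈ 2.85 V

The load sits in parallel with R2, giving an effective lower resistance R2' = R2·R_L/(R2+R_L) = 3.271 kΩ.
Then V_out = V_in · R2'/(R1 + R2') = 16.6 × 3.271/19.07 = 2.847 V.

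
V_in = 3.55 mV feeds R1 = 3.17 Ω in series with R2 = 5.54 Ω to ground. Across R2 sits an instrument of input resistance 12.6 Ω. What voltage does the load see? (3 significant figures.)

The load sits in parallel with R2, giving an effective lower resistance R2' = R2·R_L/(R2+R_L) = 3.848 Ω.
Voltage divider with the loaded lower leg: V_out = 3.55 × 3.848/(3.17 + 3.848) = 3.55 × 0.5483 = 1.946 mV.

V_out ≈ 1.95 mV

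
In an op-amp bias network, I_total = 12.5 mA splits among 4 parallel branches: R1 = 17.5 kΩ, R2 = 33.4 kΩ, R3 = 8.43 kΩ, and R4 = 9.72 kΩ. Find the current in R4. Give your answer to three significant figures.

I ≈ 4.17 mA

ΣG = 1/17.5 + 1/33.4 + 1/8.43 + 1/9.72 = 0.3086.
Current divider: I(R4) = I_total · G_k/ΣG = 12.5 × (0.1029/0.3086) = 12.5 × 0.3334 = 4.167 mA.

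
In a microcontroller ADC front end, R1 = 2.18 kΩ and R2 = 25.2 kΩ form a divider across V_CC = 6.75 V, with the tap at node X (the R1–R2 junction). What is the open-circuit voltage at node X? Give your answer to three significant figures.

V_th ≈ 6.21 V

V_th is the unloaded tap voltage: V_CC · R2/(R1+R2) = 6.75 × 0.9204 = 6.213 V.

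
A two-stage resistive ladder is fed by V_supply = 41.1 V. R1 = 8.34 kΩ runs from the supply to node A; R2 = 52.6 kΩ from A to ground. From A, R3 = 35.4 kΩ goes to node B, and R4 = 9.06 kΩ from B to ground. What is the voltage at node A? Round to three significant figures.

The second stage (R3 + R4 = 44.46 kΩ) loads node A in parallel with R2.
R2 ‖ (R3+R4) = 24.09 kΩ.
First divider: V_A = V_supply · 24.09/(8.34 + 24.09) = 30.53 V.

V_A ≈ 30.5 V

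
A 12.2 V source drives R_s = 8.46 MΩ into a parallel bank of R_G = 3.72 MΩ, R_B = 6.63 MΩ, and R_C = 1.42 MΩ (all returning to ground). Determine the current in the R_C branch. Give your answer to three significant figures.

I ≈ 0.818 µA

Combine the parallel branches: R_p = (1/3.72 + 1/6.63 + 1/1.42)⁻¹ = 0.8898 MΩ.
V_A = 12.2 × 0.8898/9.350 = 1.161 V.
I(R_C) = V_A / R_C = 1.161/1.42 = 0.8176 µA.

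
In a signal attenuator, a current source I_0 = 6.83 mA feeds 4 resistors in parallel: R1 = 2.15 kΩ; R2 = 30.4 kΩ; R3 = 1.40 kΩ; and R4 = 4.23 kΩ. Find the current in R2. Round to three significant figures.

Conductances: ΣG = 1/2.15 + 1/30.4 + 1/1.40 + 1/4.23 = 1.449 (1/kΩ).
R2 takes the fraction G_k/ΣG = 0.03289/1.449 = 0.02271, so I = 6.83 × 0.02271 = 0.1551 mA.

I ≈ 0.155 mA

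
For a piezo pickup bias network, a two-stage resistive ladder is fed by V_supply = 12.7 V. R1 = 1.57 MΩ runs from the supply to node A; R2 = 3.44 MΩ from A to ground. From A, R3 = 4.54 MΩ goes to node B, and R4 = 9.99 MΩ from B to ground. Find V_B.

The second stage (R3 + R4 = 14.53 MΩ) loads node A in parallel with R2.
Effective lower resistance at A: R2 ‖ 14.53 = 2.781 MΩ.
So V_A = 12.7 × 0.6392 = 8.118 V.
V_B = V_A × 0.6875 = 5.581 V.

V_B ≈ 5.58 V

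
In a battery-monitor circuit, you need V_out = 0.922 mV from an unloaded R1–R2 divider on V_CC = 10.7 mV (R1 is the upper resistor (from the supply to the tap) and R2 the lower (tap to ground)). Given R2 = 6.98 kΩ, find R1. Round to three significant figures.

Required fraction k = V_out/V_CC = 0.08617.
Rearranging, R1 = R2·(1−k)/k = 6.98 × 10.61 = 74.02 kΩ.

R1 ≈ 74.0 kΩ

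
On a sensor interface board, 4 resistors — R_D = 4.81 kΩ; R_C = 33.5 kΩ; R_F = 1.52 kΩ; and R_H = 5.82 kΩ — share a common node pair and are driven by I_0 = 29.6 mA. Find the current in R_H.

I ≈ 4.76 mA

Conductances: ΣG = 1/4.81 + 1/33.5 + 1/1.52 + 1/5.82 = 1.067 (1/kΩ).
R_H takes the fraction G_k/ΣG = 0.1718/1.067 = 0.1610, so I = 29.6 × 0.1610 = 4.764 mA.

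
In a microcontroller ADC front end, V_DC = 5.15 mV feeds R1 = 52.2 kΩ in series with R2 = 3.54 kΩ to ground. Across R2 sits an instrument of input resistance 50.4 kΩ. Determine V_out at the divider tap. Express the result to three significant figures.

The load sits in parallel with R2, giving an effective lower resistance R2' = R2·R_L/(R2+R_L) = 3.308 kΩ.
Voltage divider with the loaded lower leg: V_out = 5.15 × 3.308/(52.2 + 3.308) = 5.15 × 0.05959 = 0.3069 mV.

V_out ≈ 0.307 mV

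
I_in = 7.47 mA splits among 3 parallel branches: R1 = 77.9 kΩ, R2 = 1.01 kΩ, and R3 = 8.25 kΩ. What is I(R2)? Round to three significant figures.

I ≈ 6.58 mA

Total conductance ΣG = 1/77.9 + 1/1.01 + 1/8.25 = 1.124 (units of 1/kΩ).
Current divider: I(R2) = I_in · G_k/ΣG = 7.47 × (0.9901/1.124) = 7.47 × 0.8808 = 6.579 mA.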